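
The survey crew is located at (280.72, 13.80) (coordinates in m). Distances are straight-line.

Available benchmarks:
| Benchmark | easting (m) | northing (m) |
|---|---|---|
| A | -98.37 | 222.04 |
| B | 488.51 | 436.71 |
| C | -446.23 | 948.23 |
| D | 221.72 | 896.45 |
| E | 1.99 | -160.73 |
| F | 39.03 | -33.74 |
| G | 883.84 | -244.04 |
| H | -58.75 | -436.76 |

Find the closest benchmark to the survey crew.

F

Distances from (280.72, 13.80):
A: √((-379.09)² + (208.24)²) = √(143709.2281 + 43363.8976) = 432.52 m
B: √((207.79)² + (422.91)²) = √(43176.6841 + 178852.8681) = 471.20 m
C: √((-726.95)² + (934.43)²) = √(528456.3025 + 873159.4249) = 1183.90 m
D: √((-59.00)² + (882.65)²) = √(3481.0000 + 779071.0225) = 884.62 m
E: √((-278.73)² + (-174.53)²) = √(77690.4129 + 30460.7209) = 328.86 m
F: √((-241.69)² + (-47.54)²) = √(58414.0561 + 2260.0516) = 246.32 m
G: √((603.12)² + (-257.84)²) = √(363753.7344 + 66481.4656) = 655.92 m
H: √((-339.47)² + (-450.56)²) = √(115239.8809 + 203004.3136) = 564.13 m
Minimum: F at 246.32 m.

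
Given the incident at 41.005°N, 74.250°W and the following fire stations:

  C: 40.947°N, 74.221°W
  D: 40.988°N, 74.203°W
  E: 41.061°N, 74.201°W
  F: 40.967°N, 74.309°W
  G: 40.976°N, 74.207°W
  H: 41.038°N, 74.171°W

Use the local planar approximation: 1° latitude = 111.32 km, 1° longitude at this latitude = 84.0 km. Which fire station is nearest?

Distances from 41.005°N, 74.250°W:
C: √((-0.058·111.32)² + (0.029·84.0)²) = √(41.68717 + 5.93410) = 6.901 km
D: √((-0.017·111.32)² + (0.047·84.0)²) = √(3.58133 + 15.58670) = 4.378 km
E: √((0.056·111.32)² + (0.049·84.0)²) = √(38.86176 + 16.94146) = 7.470 km
F: √((-0.038·111.32)² + (-0.059·84.0)²) = √(17.89425 + 24.56194) = 6.516 km
G: √((-0.029·111.32)² + (0.043·84.0)²) = √(10.42179 + 13.04654) = 4.844 km
H: √((0.033·111.32)² + (0.079·84.0)²) = √(13.49504 + 44.03650) = 7.585 km
Minimum: D at 4.378 km.

D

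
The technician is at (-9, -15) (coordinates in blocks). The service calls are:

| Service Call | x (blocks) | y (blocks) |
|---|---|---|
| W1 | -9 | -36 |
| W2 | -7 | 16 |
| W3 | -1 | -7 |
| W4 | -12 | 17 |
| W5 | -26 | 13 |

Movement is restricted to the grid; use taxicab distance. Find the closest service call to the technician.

W3

Distances from (-9, -15):
W1: 21 blocks
W2: 33 blocks
W3: 16 blocks
W4: 35 blocks
W5: 45 blocks
Minimum: W3 at 16 blocks.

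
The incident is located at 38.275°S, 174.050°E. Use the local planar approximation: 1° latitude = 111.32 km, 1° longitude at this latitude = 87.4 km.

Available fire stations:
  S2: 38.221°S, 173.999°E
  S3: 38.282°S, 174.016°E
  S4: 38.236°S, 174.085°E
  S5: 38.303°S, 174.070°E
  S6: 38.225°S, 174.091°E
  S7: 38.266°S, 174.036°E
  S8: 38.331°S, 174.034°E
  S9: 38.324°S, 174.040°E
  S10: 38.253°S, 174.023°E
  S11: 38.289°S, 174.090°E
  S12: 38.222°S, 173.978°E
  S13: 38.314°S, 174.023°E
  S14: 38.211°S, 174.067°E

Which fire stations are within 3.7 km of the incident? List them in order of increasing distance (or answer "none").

S7, S3, S10, S5

Distances from 38.275°S, 174.050°E:
S2: 7.484 km
S3: 3.072 km
S4: 5.311 km
S5: 3.574 km
S6: 6.620 km
S7: 1.581 km
S8: 6.389 km
S9: 5.524 km
S10: 3.401 km
S11: 3.828 km
S12: 8.626 km
S13: 4.941 km
S14: 7.278 km
Threshold 3.7 km: S7 (1.581 km), S3 (3.072 km), S10 (3.401 km), S5 (3.574 km) are within range.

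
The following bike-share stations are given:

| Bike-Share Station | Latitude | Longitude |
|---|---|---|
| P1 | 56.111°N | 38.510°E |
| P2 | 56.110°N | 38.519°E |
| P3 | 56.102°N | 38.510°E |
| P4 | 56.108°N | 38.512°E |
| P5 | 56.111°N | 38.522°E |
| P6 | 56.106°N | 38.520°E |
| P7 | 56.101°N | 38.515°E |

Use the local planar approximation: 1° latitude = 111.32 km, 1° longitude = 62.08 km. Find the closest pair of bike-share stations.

P2 and P5

Pairwise distances:
P1–P2: 0.5697 km
P1–P3: 1.0019 km
P1–P4: 0.3563 km
P1–P5: 0.7450 km
P1–P6: 0.8338 km
P1–P7: 1.1557 km
P2–P3: 1.0513 km
P2–P4: 0.4883 km
P2–P5: 0.2170 km
P2–P6: 0.4496 km
P2–P7: 1.0322 km
P3–P4: 0.6794 km
P3–P5: 1.2485 km
P3–P6: 0.7640 km
P3–P7: 0.3298 km
P4–P5: 0.7049 km
P4–P6: 0.5443 km
P4–P7: 0.8012 km
P5–P6: 0.5703 km
P5–P7: 1.1950 km
P6–P7: 0.6373 km
Closest pair: P2–P5 at 0.2170 km.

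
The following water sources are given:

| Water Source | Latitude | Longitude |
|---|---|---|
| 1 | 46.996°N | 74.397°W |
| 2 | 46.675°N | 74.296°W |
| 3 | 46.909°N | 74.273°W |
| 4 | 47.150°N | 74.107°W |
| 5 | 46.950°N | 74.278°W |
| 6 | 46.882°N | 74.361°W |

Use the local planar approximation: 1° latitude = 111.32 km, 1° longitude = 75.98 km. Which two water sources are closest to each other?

3 and 5

Pairwise distances:
1–2: √((-0.321·111.32)² + (0.101·75.98)²) = √(1276.89875 + 58.88997) = 36.548 km
1–3: √((-0.087·111.32)² + (0.124·75.98)²) = √(93.79613 + 88.76504) = 13.512 km
1–4: √((0.154·111.32)² + (0.290·75.98)²) = √(293.89205 + 485.50597) = 27.918 km
1–5: √((-0.046·111.32)² + (0.119·75.98)²) = √(26.22177 + 81.75089) = 10.391 km
1–6: √((-0.114·111.32)² + (0.036·75.98)²) = √(161.04828 + 7.48176) = 12.982 km
2–3: √((0.234·111.32)² + (0.023·75.98)²) = √(678.54415 + 3.05390) = 26.107 km
2–4: √((0.475·111.32)² + (0.189·75.98)²) = √(2795.97713 + 206.21592) = 54.792 km
2–5: √((0.275·111.32)² + (0.018·75.98)²) = √(937.15577 + 1.87044) = 30.644 km
2–6: √((0.207·111.32)² + (-0.065·75.98)²) = √(530.99091 + 24.39076) = 23.567 km
3–4: √((0.241·111.32)² + (0.166·75.98)²) = √(719.74802 + 159.07970) = 29.645 km
3–5: √((0.041·111.32)² + (-0.005·75.98)²) = √(20.83119 + 0.14432) = 4.580 km
3–6: √((-0.027·111.32)² + (-0.088·75.98)²) = √(9.03387 + 44.70581) = 7.331 km
4–5: √((-0.200·111.32)² + (-0.171·75.98)²) = √(495.68570 + 168.80714) = 25.778 km
4–6: √((-0.268·111.32)² + (-0.254·75.98)²) = √(890.05324 + 372.44831) = 35.532 km
5–6: √((-0.068·111.32)² + (-0.083·75.98)²) = √(57.30127 + 39.76992) = 9.852 km
Closest pair: 3–5 at 4.580 km.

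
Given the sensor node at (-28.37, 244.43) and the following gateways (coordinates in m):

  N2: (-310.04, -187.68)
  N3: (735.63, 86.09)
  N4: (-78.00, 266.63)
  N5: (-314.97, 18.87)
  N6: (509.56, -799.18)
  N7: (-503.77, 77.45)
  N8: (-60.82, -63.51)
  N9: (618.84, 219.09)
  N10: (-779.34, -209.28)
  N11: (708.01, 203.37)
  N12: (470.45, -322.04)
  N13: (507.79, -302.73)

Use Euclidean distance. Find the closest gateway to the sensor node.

N4

Distances from (-28.37, 244.43):
N2: 515.81 m
N3: 780.24 m
N4: 54.37 m
N5: 364.71 m
N6: 1174.09 m
N7: 503.87 m
N8: 309.65 m
N9: 647.71 m
N10: 877.39 m
N11: 737.52 m
N12: 754.79 m
N13: 766.06 m
Minimum: N4 at 54.37 m.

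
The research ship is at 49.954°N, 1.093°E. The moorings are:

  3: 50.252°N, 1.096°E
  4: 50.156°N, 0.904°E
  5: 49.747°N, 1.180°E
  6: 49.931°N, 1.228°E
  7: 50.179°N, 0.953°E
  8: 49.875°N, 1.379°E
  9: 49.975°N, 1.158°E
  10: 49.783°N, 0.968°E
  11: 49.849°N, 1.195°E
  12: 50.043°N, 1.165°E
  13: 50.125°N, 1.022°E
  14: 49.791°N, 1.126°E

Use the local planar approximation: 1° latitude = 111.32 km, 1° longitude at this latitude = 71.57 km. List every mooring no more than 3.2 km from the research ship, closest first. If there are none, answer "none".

none

Distances from 49.954°N, 1.093°E:
3: 33.174 km
4: 26.242 km
5: 23.870 km
6: 9.995 km
7: 26.977 km
8: 22.278 km
9: 5.206 km
10: 21.033 km
11: 13.781 km
12: 11.167 km
13: 19.702 km
14: 18.298 km
Threshold 3.2 km: none within range.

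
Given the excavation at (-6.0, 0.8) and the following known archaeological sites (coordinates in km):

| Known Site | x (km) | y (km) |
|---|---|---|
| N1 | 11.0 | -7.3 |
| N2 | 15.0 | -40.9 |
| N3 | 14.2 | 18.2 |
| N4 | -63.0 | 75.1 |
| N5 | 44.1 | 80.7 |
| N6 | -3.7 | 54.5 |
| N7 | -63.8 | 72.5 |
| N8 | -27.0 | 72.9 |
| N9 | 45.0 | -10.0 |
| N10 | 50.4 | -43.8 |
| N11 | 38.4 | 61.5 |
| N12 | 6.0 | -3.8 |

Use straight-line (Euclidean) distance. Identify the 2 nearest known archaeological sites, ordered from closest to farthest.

N12, N1

Distances from (-6.0, 0.8):
N1: √((17.0)² + (-8.1)²) = √(289.000 + 65.610) = 18.8 km
N2: √((21.0)² + (-41.7)²) = √(441.000 + 1738.890) = 46.7 km
N3: √((20.2)² + (17.4)²) = √(408.040 + 302.760) = 26.7 km
N4: √((-57.0)² + (74.3)²) = √(3249.000 + 5520.490) = 93.6 km
N5: √((50.1)² + (79.9)²) = √(2510.010 + 6384.010) = 94.3 km
N6: √((2.3)² + (53.7)²) = √(5.290 + 2883.690) = 53.7 km
N7: √((-57.8)² + (71.7)²) = √(3340.840 + 5140.890) = 92.1 km
N8: √((-21.0)² + (72.1)²) = √(441.000 + 5198.410) = 75.1 km
N9: √((51.0)² + (-10.8)²) = √(2601.000 + 116.640) = 52.1 km
N10: √((56.4)² + (-44.6)²) = √(3180.960 + 1989.160) = 71.9 km
N11: √((44.4)² + (60.7)²) = √(1971.360 + 3684.490) = 75.2 km
N12: √((12.0)² + (-4.6)²) = √(144.000 + 21.160) = 12.9 km
Sorted: N12 (12.9 km) < N1 (18.8 km) < N3 (26.7 km) < N2 (46.7 km) < …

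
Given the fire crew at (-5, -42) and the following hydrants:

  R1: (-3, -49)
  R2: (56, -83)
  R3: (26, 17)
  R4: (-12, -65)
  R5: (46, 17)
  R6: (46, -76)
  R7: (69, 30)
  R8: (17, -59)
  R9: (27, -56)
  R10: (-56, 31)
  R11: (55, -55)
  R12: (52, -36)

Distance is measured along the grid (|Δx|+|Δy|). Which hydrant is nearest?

R1

Distances from (-5, -42):
R1: 9
R2: 102
R3: 90
R4: 30
R5: 110
R6: 85
R7: 146
R8: 39
R9: 46
R10: 124
R11: 73
R12: 63
Minimum: R1 at 9.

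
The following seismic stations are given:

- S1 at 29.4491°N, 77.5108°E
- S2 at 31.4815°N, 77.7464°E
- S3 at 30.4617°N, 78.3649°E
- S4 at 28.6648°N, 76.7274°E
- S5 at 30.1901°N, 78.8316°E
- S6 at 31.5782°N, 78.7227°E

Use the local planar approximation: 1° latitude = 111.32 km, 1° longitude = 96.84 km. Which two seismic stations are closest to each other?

Pairwise distances:
S1–S2: 227.3943 km
S1–S3: 139.8124 km
S1–S4: 115.6640 km
S1–S5: 152.1982 km
S1–S6: 264.4766 km
S2–S3: 128.3558 km
S2–S4: 328.7164 km
S2–S5: 178.0748 km
S2–S6: 95.1557 km
S3–S4: 255.2617 km
S3–S5: 54.3759 km
S3–S6: 129.0282 km
S4–S5: 265.2420 km
S4–S6: 377.5170 km
S5–S6: 154.8827 km
Closest pair: S3–S5 at 54.3759 km.

S3 and S5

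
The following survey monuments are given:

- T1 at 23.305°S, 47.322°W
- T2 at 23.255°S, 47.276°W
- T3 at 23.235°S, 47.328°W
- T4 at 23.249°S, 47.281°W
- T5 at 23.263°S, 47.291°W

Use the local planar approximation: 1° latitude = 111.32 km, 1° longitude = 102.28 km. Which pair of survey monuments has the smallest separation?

Pairwise distances:
T1–T2: 7.288 km
T1–T3: 7.817 km
T1–T4: 7.513 km
T1–T5: 5.649 km
T2–T3: 5.766 km
T2–T4: 0.841 km
T2–T5: 1.774 km
T3–T4: 5.053 km
T3–T5: 4.903 km
T4–T5: 1.864 km
Closest pair: T2–T4 at 0.841 km.

T2 and T4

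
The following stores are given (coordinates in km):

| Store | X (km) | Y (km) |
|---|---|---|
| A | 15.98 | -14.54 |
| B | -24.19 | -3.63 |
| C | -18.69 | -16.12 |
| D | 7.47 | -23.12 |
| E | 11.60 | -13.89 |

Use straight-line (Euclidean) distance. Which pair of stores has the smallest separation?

A and E

Pairwise distances:
A–B: √((-40.17)² + (10.91)²) = √(1613.6289 + 119.0281) = 41.63 km
A–C: √((-34.67)² + (-1.58)²) = √(1202.0089 + 2.4964) = 34.71 km
A–D: √((-8.51)² + (-8.58)²) = √(72.4201 + 73.6164) = 12.08 km
A–E: √((-4.38)² + (0.65)²) = √(19.1844 + 0.4225) = 4.43 km
B–C: √((5.50)² + (-12.49)²) = √(30.2500 + 156.0001) = 13.65 km
B–D: √((31.66)² + (-19.49)²) = √(1002.3556 + 379.8601) = 37.18 km
B–E: √((35.79)² + (-10.26)²) = √(1280.9241 + 105.2676) = 37.23 km
C–D: √((26.16)² + (-7.00)²) = √(684.3456 + 49.0000) = 27.08 km
C–E: √((30.29)² + (2.23)²) = √(917.4841 + 4.9729) = 30.37 km
D–E: √((4.13)² + (9.23)²) = √(17.0569 + 85.1929) = 10.11 km
Closest pair: A–E at 4.43 km.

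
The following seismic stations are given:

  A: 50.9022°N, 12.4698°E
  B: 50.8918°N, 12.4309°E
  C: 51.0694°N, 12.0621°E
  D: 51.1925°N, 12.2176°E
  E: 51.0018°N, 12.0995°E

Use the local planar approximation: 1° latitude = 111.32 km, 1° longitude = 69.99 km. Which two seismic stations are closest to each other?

Pairwise distances:
A–B: 2.9585 km
A–C: 34.0687 km
A–D: 36.8227 km
A–E: 28.1893 km
B–C: 32.5138 km
B–D: 36.6521 km
B–E: 26.2286 km
C–D: 17.4996 km
C–E: 7.9675 km
D–E: 22.7812 km
Closest pair: A–B at 2.9585 km.

A and B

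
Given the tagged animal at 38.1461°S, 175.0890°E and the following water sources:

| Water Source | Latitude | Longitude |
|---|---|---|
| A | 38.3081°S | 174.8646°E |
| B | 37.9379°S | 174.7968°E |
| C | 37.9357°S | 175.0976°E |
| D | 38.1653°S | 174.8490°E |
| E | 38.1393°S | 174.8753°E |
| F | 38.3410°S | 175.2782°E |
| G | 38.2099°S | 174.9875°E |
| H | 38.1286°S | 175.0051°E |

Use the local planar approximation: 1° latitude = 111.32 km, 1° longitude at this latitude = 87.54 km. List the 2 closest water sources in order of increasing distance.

Distances from 38.1461°S, 175.0890°E:
A: 26.6666 km
B: 34.5175 km
C: 23.4338 km
D: 21.1180 km
E: 18.7226 km
F: 27.2955 km
G: 11.3750 km
H: 7.5986 km
Sorted: H (7.5986 km) < G (11.3750 km) < E (18.7226 km) < D (21.1180 km) < …

H, G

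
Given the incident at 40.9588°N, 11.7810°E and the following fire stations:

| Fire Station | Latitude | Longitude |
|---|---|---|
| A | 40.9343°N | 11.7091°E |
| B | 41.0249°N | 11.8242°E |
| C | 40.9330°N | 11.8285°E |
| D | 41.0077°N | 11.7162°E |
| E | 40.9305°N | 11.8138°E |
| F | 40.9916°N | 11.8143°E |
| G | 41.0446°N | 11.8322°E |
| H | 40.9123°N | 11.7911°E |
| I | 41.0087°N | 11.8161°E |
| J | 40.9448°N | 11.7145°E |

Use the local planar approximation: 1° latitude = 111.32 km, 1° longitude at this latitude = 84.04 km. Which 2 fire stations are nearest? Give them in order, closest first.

E, F

Distances from 40.9588°N, 11.7810°E:
A: √((-0.0245·111.32)² + (-0.0719·84.04)²) = √(7.438383 + 36.511516) = 6.6295 km
B: √((0.0661·111.32)² + (0.0432·84.04)²) = √(54.143872 + 13.180734) = 8.2052 km
C: √((-0.0258·111.32)² + (0.0475·84.04)²) = √(8.248706 + 15.935266) = 4.9177 km
D: √((0.0489·111.32)² + (-0.0648·84.04)²) = √(29.632215 + 29.656651) = 7.6999 km
E: √((-0.0283·111.32)² + (0.0328·84.04)²) = √(9.924743 + 7.598358) = 4.1861 km
F: √((0.0328·111.32)² + (0.0333·84.04)²) = √(13.331962 + 7.831781) = 4.6004 km
G: √((0.0858·111.32)² + (0.0512·84.04)²) = √(91.226491 + 18.514501) = 10.4757 km
H: √((-0.0465·111.32)² + (0.0101·84.04)²) = √(26.794910 + 0.720468) = 5.2455 km
I: √((0.0499·111.32)² + (0.0351·84.04)²) = √(30.856558 + 8.701344) = 6.2895 km
J: √((-0.0140·111.32)² + (-0.0665·84.04)²) = √(2.428860 + 31.233121) = 5.8019 km
Sorted: E (4.1861 km) < F (4.6004 km) < C (4.9177 km) < H (5.2455 km) < …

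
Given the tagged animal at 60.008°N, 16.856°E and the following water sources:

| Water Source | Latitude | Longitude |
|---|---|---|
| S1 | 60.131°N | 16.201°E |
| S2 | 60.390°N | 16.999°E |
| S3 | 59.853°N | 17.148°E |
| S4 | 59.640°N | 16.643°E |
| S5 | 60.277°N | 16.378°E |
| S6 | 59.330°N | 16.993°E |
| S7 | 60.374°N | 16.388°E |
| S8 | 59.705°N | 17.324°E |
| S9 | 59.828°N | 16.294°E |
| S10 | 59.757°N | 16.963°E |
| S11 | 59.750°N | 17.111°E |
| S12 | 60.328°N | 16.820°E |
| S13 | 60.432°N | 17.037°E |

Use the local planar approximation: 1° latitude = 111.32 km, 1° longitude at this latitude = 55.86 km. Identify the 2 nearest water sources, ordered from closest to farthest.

Distances from 60.008°N, 16.856°E:
S1: 39.066 km
S2: 43.268 km
S3: 23.744 km
S4: 42.659 km
S5: 40.121 km
S6: 75.862 km
S7: 48.409 km
S8: 42.675 km
S9: 37.243 km
S10: 28.573 km
S11: 32.059 km
S12: 35.679 km
S13: 48.270 km
Sorted: S3 (23.744 km) < S10 (28.573 km) < S11 (32.059 km) < S12 (35.679 km) < …

S3, S10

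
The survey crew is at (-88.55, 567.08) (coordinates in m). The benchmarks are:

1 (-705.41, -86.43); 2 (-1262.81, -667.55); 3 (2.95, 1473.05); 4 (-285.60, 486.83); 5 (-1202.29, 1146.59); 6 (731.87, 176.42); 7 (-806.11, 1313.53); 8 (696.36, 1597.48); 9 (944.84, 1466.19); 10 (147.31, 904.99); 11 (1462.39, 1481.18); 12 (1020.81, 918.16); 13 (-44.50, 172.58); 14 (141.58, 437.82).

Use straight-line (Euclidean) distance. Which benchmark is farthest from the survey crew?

11

Distances from (-88.55, 567.08):
1: 898.66 m
2: 1703.88 m
3: 910.58 m
4: 212.76 m
5: 1255.49 m
6: 908.68 m
7: 1035.41 m
8: 1295.30 m
9: 1369.78 m
10: 412.08 m
11: 1800.28 m
12: 1163.59 m
13: 396.95 m
14: 263.95 m
Maximum: 11 at 1800.28 m.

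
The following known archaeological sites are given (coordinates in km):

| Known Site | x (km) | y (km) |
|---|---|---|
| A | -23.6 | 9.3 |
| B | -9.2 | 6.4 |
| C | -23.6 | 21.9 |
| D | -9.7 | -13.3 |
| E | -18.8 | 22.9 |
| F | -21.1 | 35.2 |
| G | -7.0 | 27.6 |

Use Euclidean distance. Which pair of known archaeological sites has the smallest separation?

C and E

Pairwise distances:
A–B: √((14.4)² + (-2.9)²) = √(207.360 + 8.410) = 14.7 km
A–C: √((0.0)² + (12.6)²) = √(0.000 + 158.760) = 12.6 km
A–D: √((13.9)² + (-22.6)²) = √(193.210 + 510.760) = 26.5 km
A–E: √((4.8)² + (13.6)²) = √(23.040 + 184.960) = 14.4 km
A–F: √((2.5)² + (25.9)²) = √(6.250 + 670.810) = 26.0 km
A–G: √((16.6)² + (18.3)²) = √(275.560 + 334.890) = 24.7 km
B–C: √((-14.4)² + (15.5)²) = √(207.360 + 240.250) = 21.2 km
B–D: √((-0.5)² + (-19.7)²) = √(0.250 + 388.090) = 19.7 km
B–E: √((-9.6)² + (16.5)²) = √(92.160 + 272.250) = 19.1 km
B–F: √((-11.9)² + (28.8)²) = √(141.610 + 829.440) = 31.2 km
B–G: √((2.2)² + (21.2)²) = √(4.840 + 449.440) = 21.3 km
C–D: √((13.9)² + (-35.2)²) = √(193.210 + 1239.040) = 37.8 km
C–E: √((4.8)² + (1.0)²) = √(23.040 + 1.000) = 4.9 km
C–F: √((2.5)² + (13.3)²) = √(6.250 + 176.890) = 13.5 km
C–G: √((16.6)² + (5.7)²) = √(275.560 + 32.490) = 17.6 km
D–E: √((-9.1)² + (36.2)²) = √(82.810 + 1310.440) = 37.3 km
D–F: √((-11.4)² + (48.5)²) = √(129.960 + 2352.250) = 49.8 km
D–G: √((2.7)² + (40.9)²) = √(7.290 + 1672.810) = 41.0 km
E–F: √((-2.3)² + (12.3)²) = √(5.290 + 151.290) = 12.5 km
E–G: √((11.8)² + (4.7)²) = √(139.240 + 22.090) = 12.7 km
F–G: √((14.1)² + (-7.6)²) = √(198.810 + 57.760) = 16.0 km
Closest pair: C–E at 4.9 km.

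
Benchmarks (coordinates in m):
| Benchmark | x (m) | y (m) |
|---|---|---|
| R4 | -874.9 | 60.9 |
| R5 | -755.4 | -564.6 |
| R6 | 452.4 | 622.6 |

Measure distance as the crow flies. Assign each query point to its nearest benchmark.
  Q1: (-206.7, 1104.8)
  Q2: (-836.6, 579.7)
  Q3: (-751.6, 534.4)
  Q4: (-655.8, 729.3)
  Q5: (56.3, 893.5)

Q1→R6; Q2→R4; Q3→R4; Q4→R4; Q5→R6

Q1 at (-206.7, 1104.8):
  R4: √((-668.2)² + (-1043.9)²) = √(446491.240 + 1089727.210) = 1239.4 m
  R5: √((-548.7)² + (-1669.4)²) = √(301071.690 + 2786896.360) = 1757.3 m
  R6: √((659.1)² + (-482.2)²) = √(434412.810 + 232516.840) = 816.7 m
  → nearest: R6 (816.7 m)
Q2 at (-836.6, 579.7):
  R4: √((-38.3)² + (-518.8)²) = √(1466.890 + 269153.440) = 520.2 m
  R5: √((81.2)² + (-1144.3)²) = √(6593.440 + 1309422.490) = 1147.2 m
  R6: √((1289.0)² + (42.9)²) = √(1661521.000 + 1840.410) = 1289.7 m
  → nearest: R4 (520.2 m)
Q3 at (-751.6, 534.4):
  R4: √((-123.3)² + (-473.5)²) = √(15202.890 + 224202.250) = 489.3 m
  R5: √((-3.8)² + (-1099.0)²) = √(14.440 + 1207801.000) = 1099.0 m
  R6: √((1204.0)² + (88.2)²) = √(1449616.000 + 7779.240) = 1207.2 m
  → nearest: R4 (489.3 m)
Q4 at (-655.8, 729.3):
  R4: √((-219.1)² + (-668.4)²) = √(48004.810 + 446758.560) = 703.4 m
  R5: √((-99.6)² + (-1293.9)²) = √(9920.160 + 1674177.210) = 1297.7 m
  R6: √((1108.2)² + (-106.7)²) = √(1228107.240 + 11384.890) = 1113.3 m
  → nearest: R4 (703.4 m)
Q5 at (56.3, 893.5):
  R4: √((-931.2)² + (-832.6)²) = √(867133.440 + 693222.760) = 1249.1 m
  R5: √((-811.7)² + (-1458.1)²) = √(658856.890 + 2126055.610) = 1668.8 m
  R6: √((396.1)² + (-270.9)²) = √(156895.210 + 73386.810) = 479.9 m
  → nearest: R6 (479.9 m)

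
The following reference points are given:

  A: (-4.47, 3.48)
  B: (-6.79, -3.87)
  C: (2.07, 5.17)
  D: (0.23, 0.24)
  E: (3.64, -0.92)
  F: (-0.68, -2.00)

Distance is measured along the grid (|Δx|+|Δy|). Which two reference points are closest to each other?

D and F

Pairwise distances:
A–B: |-2.32| + |-7.35| = 2.32 + 7.35 = 9.67
A–C: |6.54| + |1.69| = 6.54 + 1.69 = 8.23
A–D: |4.70| + |-3.24| = 4.70 + 3.24 = 7.94
A–E: |8.11| + |-4.40| = 8.11 + 4.40 = 12.51
A–F: |3.79| + |-5.48| = 3.79 + 5.48 = 9.27
B–C: |8.86| + |9.04| = 8.86 + 9.04 = 17.90
B–D: |7.02| + |4.11| = 7.02 + 4.11 = 11.13
B–E: |10.43| + |2.95| = 10.43 + 2.95 = 13.38
B–F: |6.11| + |1.87| = 6.11 + 1.87 = 7.98
C–D: |-1.84| + |-4.93| = 1.84 + 4.93 = 6.77
C–E: |1.57| + |-6.09| = 1.57 + 6.09 = 7.66
C–F: |-2.75| + |-7.17| = 2.75 + 7.17 = 9.92
D–E: |3.41| + |-1.16| = 3.41 + 1.16 = 4.57
D–F: |-0.91| + |-2.24| = 0.91 + 2.24 = 3.15
E–F: |-4.32| + |-1.08| = 4.32 + 1.08 = 5.40
Closest pair: D–F at 3.15.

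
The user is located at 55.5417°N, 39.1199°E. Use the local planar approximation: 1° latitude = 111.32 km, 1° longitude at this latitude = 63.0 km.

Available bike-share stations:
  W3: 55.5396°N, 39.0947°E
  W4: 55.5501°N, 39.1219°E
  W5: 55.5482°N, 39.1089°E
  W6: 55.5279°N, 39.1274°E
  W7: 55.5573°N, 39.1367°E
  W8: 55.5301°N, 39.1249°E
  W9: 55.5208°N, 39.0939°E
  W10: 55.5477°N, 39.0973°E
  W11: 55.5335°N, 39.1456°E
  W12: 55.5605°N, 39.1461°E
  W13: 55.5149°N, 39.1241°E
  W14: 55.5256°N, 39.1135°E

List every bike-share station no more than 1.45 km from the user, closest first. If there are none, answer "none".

Distances from 55.5417°N, 39.1199°E:
W3: √((-0.0021·111.32)² + (-0.0252·63.0)²) = √(0.054649 + 2.520474) = 1.6047 km
W4: √((0.0084·111.32)² + (0.0020·63.0)²) = √(0.874390 + 0.015876) = 0.9435 km
W5: √((0.0065·111.32)² + (-0.0110·63.0)²) = √(0.523568 + 0.480249) = 1.0019 km
W6: √((-0.0138·111.32)² + (0.0075·63.0)²) = √(2.359960 + 0.223256) = 1.6072 km
W7: √((0.0156·111.32)² + (0.0168·63.0)²) = √(3.015752 + 1.120211) = 2.0337 km
W8: √((-0.0116·111.32)² + (0.0050·63.0)²) = √(1.667487 + 0.099225) = 1.3292 km
W9: √((-0.0209·111.32)² + (-0.0260·63.0)²) = √(5.413012 + 2.683044) = 2.8454 km
W10: √((0.0060·111.32)² + (-0.0226·63.0)²) = √(0.446117 + 2.027206) = 1.5727 km
W11: √((-0.0082·111.32)² + (0.0257·63.0)²) = √(0.833248 + 2.621485) = 1.8587 km
W12: √((0.0188·111.32)² + (0.0262·63.0)²) = √(4.379879 + 2.724480) = 2.6654 km
W13: √((-0.0268·111.32)² + (0.0042·63.0)²) = √(8.900532 + 0.070013) = 2.9951 km
W14: √((-0.0161·111.32)² + (-0.0064·63.0)²) = √(3.212167 + 0.162570) = 1.8370 km
Threshold 1.45 km: W4 (0.9435 km), W5 (1.0019 km), W8 (1.3292 km) are within range.

W4, W5, W8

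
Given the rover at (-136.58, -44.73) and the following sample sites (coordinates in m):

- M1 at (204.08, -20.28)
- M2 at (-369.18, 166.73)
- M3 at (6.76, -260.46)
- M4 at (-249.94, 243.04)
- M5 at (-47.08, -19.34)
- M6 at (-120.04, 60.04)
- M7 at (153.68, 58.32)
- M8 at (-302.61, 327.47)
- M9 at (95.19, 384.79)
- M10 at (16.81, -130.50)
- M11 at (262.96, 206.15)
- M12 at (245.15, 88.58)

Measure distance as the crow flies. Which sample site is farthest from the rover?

Distances from (-136.58, -44.73):
M1: √((340.66)² + (24.45)²) = √(116049.2356 + 597.8025) = 341.54 m
M2: √((-232.60)² + (211.46)²) = √(54102.7600 + 44715.3316) = 314.35 m
M3: √((143.34)² + (-215.73)²) = √(20546.3556 + 46539.4329) = 259.01 m
M4: √((-113.36)² + (287.77)²) = √(12850.4896 + 82811.5729) = 309.29 m
M5: √((89.50)² + (25.39)²) = √(8010.2500 + 644.6521) = 93.03 m
M6: √((16.54)² + (104.77)²) = √(273.5716 + 10976.7529) = 106.07 m
M7: √((290.26)² + (103.05)²) = √(84250.8676 + 10619.3025) = 308.01 m
M8: √((-166.03)² + (372.20)²) = √(27565.9609 + 138532.8400) = 407.55 m
M9: √((231.77)² + (429.52)²) = √(53717.3329 + 184487.4304) = 488.06 m
M10: √((153.39)² + (-85.77)²) = √(23528.4921 + 7356.4929) = 175.74 m
M11: √((399.54)² + (250.88)²) = √(159632.2116 + 62940.7744) = 471.78 m
M12: √((381.73)² + (133.31)²) = √(145717.7929 + 17771.5561) = 404.34 m
Maximum: M9 at 488.06 m.

M9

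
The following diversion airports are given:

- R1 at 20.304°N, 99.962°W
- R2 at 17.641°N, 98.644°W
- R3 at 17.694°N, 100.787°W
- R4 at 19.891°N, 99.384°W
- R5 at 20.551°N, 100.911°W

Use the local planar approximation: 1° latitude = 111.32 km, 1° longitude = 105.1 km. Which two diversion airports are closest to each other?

Pairwise distances:
R1–R4: 76.184 km
R1–R5: 103.461 km
R4–R5: 176.506 km
R2–R3: 225.307 km
R2–R4: 262.267 km
R3–R4: 285.583 km
R1–R3: 303.207 km
R3–R5: 318.308 km
R1–R2: 327.213 km
R2–R5: 402.128 km
Closest pair: R1–R4 at 76.184 km.

R1 and R4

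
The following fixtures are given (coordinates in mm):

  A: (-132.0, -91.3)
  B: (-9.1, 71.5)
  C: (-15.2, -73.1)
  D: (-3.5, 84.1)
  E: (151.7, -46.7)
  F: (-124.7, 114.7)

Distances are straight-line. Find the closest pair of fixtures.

Pairwise distances:
B–D: 13.79 mm
A–C: 118.21 mm
B–F: 123.41 mm
D–F: 125.00 mm
B–C: 144.73 mm
C–D: 157.63 mm
C–E: 168.98 mm
B–E: 199.57 mm
D–E: 202.97 mm
A–B: 203.98 mm
A–F: 206.13 mm
C–F: 217.39 mm
A–D: 217.43 mm
A–E: 287.18 mm
E–F: 320.07 mm
Closest pair: B–D at 13.79 mm.

B and D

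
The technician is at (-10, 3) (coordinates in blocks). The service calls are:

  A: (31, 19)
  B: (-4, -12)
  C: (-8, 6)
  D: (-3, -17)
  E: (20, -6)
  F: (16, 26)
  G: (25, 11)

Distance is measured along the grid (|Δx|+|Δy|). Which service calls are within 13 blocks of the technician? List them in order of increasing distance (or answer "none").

C

Distances from (-10, 3):
A: |41| + |16| = 41 + 16 = 57 blocks
B: |6| + |-15| = 6 + 15 = 21 blocks
C: |2| + |3| = 2 + 3 = 5 blocks
D: |7| + |-20| = 7 + 20 = 27 blocks
E: |30| + |-9| = 30 + 9 = 39 blocks
F: |26| + |23| = 26 + 23 = 49 blocks
G: |35| + |8| = 35 + 8 = 43 blocks
Threshold 13 blocks: C (5 blocks) is within range.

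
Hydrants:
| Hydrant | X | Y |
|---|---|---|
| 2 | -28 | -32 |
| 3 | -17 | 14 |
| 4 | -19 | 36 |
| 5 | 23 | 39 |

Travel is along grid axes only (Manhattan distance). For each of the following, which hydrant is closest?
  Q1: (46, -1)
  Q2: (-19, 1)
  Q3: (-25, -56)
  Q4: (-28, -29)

Q1 at (46, -1):
  2: |-74| + |-31| = 74 + 31 = 105
  3: |-63| + |15| = 63 + 15 = 78
  4: |-65| + |37| = 65 + 37 = 102
  5: |-23| + |40| = 23 + 40 = 63
  → nearest: 5 (63)
Q2 at (-19, 1):
  2: |-9| + |-33| = 9 + 33 = 42
  3: |2| + |13| = 2 + 13 = 15
  4: |0| + |35| = 0 + 35 = 35
  5: |42| + |38| = 42 + 38 = 80
  → nearest: 3 (15)
Q3 at (-25, -56):
  2: |-3| + |24| = 3 + 24 = 27
  3: |8| + |70| = 8 + 70 = 78
  4: |6| + |92| = 6 + 92 = 98
  5: |48| + |95| = 48 + 95 = 143
  → nearest: 2 (27)
Q4 at (-28, -29):
  2: |0| + |-3| = 0 + 3 = 3
  3: |11| + |43| = 11 + 43 = 54
  4: |9| + |65| = 9 + 65 = 74
  5: |51| + |68| = 51 + 68 = 119
  → nearest: 2 (3)

Q1→5; Q2→3; Q3→2; Q4→2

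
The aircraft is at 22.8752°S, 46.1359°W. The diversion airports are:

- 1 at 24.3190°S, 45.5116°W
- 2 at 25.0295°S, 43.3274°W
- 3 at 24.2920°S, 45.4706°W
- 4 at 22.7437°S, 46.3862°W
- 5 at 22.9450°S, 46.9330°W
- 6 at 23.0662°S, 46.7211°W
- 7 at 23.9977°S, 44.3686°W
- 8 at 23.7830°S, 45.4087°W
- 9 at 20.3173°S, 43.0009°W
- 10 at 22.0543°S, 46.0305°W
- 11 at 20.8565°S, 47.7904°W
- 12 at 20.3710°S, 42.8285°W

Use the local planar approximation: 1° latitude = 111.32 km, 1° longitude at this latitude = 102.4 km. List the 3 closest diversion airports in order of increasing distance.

Distances from 22.8752°S, 46.1359°W:
1: 172.9710 km
2: 374.4600 km
3: 171.8030 km
4: 29.5165 km
5: 81.9920 km
6: 63.5848 km
7: 219.9201 km
8: 125.5287 km
9: 429.1111 km
10: 92.0177 km
11: 281.4307 km
12: 438.6502 km
Sorted: 4 (29.5165 km) < 6 (63.5848 km) < 5 (81.9920 km) < 10 (92.0177 km) < 8 (125.5287 km) < …

4, 6, 5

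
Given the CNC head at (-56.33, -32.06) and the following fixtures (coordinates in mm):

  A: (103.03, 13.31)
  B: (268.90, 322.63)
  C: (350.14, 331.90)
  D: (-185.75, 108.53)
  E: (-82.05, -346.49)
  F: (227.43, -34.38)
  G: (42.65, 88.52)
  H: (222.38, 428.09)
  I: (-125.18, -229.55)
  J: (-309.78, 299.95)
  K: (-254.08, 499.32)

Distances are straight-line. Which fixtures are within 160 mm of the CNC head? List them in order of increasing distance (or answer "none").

G

Distances from (-56.33, -32.06):
A: 165.69 mm
B: 481.23 mm
C: 545.60 mm
D: 191.09 mm
E: 315.48 mm
F: 283.77 mm
G: 156.00 mm
H: 537.98 mm
I: 209.15 mm
J: 417.69 mm
K: 566.98 mm
Threshold 160 mm: G (156.00 mm) is within range.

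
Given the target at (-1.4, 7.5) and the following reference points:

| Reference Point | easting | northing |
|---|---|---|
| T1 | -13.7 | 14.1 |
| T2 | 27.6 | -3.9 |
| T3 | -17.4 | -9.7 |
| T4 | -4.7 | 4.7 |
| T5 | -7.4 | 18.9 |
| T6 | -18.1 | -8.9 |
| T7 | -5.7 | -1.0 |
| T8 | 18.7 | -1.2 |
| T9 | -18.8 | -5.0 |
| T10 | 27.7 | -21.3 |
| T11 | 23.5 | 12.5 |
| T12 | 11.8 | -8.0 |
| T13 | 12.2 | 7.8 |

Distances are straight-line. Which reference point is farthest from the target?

T10

Distances from (-1.4, 7.5):
T1: √((-12.3)² + (6.6)²) = √(151.290 + 43.560) = 14.0
T2: √((29.0)² + (-11.4)²) = √(841.000 + 129.960) = 31.2
T3: √((-16.0)² + (-17.2)²) = √(256.000 + 295.840) = 23.5
T4: √((-3.3)² + (-2.8)²) = √(10.890 + 7.840) = 4.3
T5: √((-6.0)² + (11.4)²) = √(36.000 + 129.960) = 12.9
T6: √((-16.7)² + (-16.4)²) = √(278.890 + 268.960) = 23.4
T7: √((-4.3)² + (-8.5)²) = √(18.490 + 72.250) = 9.5
T8: √((20.1)² + (-8.7)²) = √(404.010 + 75.690) = 21.9
T9: √((-17.4)² + (-12.5)²) = √(302.760 + 156.250) = 21.4
T10: √((29.1)² + (-28.8)²) = √(846.810 + 829.440) = 40.9
T11: √((24.9)² + (5.0)²) = √(620.010 + 25.000) = 25.4
T12: √((13.2)² + (-15.5)²) = √(174.240 + 240.250) = 20.4
T13: √((13.6)² + (0.3)²) = √(184.960 + 0.090) = 13.6
Maximum: T10 at 40.9.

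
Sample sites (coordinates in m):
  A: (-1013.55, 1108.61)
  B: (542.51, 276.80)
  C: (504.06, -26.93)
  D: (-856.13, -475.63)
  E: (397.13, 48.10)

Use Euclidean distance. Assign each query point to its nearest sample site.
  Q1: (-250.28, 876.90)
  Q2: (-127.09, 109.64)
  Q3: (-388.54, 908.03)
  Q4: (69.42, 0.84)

Q1→A; Q2→E; Q3→A; Q4→E

Q1 at (-250.28, 876.90):
  A: √((-763.27)² + (231.71)²) = √(582581.0929 + 53689.5241) = 797.67 m
  B: √((792.79)² + (-600.10)²) = √(628515.9841 + 360120.0100) = 994.30 m
  C: √((754.34)² + (-903.83)²) = √(569028.8356 + 816908.6689) = 1177.26 m
  D: √((-605.85)² + (-1352.53)²) = √(367054.2225 + 1829337.4009) = 1482.02 m
  E: √((647.41)² + (-828.80)²) = √(419139.7081 + 686909.4400) = 1051.69 m
  → nearest: A (797.67 m)
Q2 at (-127.09, 109.64):
  A: √((-886.46)² + (998.97)²) = √(785811.3316 + 997941.0609) = 1335.57 m
  B: √((669.60)² + (167.16)²) = √(448364.1600 + 27942.4656) = 690.15 m
  C: √((631.15)² + (-136.57)²) = √(398350.3225 + 18651.3649) = 645.76 m
  D: √((-729.04)² + (-585.27)²) = √(531499.3216 + 342540.9729) = 934.90 m
  E: √((524.22)² + (-61.54)²) = √(274806.6084 + 3787.1716) = 527.82 m
  → nearest: E (527.82 m)
Q3 at (-388.54, 908.03):
  A: √((-625.01)² + (200.58)²) = √(390637.5001 + 40232.3364) = 656.41 m
  B: √((931.05)² + (-631.23)²) = √(866854.1025 + 398451.3129) = 1124.86 m
  C: √((892.60)² + (-934.96)²) = √(796734.7600 + 874150.2016) = 1292.63 m
  D: √((-467.59)² + (-1383.66)²) = √(218640.4081 + 1914514.9956) = 1460.53 m
  E: √((785.67)² + (-859.93)²) = √(617277.3489 + 739479.6049) = 1164.80 m
  → nearest: A (656.41 m)
Q4 at (69.42, 0.84):
  A: √((-1082.97)² + (1107.77)²) = √(1172824.0209 + 1227154.3729) = 1549.19 m
  B: √((473.09)² + (275.96)²) = √(223814.1481 + 76153.9216) = 547.69 m
  C: √((434.64)² + (-27.77)²) = √(188911.9296 + 771.1729) = 435.53 m
  D: √((-925.55)² + (-476.47)²) = √(856642.8025 + 227023.6609) = 1040.99 m
  E: √((327.71)² + (47.26)²) = √(107393.8441 + 2233.5076) = 331.10 m
  → nearest: E (331.10 m)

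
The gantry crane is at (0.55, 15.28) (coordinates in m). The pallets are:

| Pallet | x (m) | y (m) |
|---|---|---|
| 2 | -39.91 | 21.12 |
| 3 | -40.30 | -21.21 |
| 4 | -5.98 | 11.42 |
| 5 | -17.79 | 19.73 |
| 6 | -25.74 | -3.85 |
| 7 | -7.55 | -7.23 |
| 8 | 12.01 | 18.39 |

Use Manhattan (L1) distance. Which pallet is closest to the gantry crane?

Distances from (0.55, 15.28):
2: |-40.46| + |5.84| = 40.46 + 5.84 = 46.30 m
3: |-40.85| + |-36.49| = 40.85 + 36.49 = 77.34 m
4: |-6.53| + |-3.86| = 6.53 + 3.86 = 10.39 m
5: |-18.34| + |4.45| = 18.34 + 4.45 = 22.79 m
6: |-26.29| + |-19.13| = 26.29 + 19.13 = 45.42 m
7: |-8.10| + |-22.51| = 8.10 + 22.51 = 30.61 m
8: |11.46| + |3.11| = 11.46 + 3.11 = 14.57 m
Minimum: 4 at 10.39 m.

4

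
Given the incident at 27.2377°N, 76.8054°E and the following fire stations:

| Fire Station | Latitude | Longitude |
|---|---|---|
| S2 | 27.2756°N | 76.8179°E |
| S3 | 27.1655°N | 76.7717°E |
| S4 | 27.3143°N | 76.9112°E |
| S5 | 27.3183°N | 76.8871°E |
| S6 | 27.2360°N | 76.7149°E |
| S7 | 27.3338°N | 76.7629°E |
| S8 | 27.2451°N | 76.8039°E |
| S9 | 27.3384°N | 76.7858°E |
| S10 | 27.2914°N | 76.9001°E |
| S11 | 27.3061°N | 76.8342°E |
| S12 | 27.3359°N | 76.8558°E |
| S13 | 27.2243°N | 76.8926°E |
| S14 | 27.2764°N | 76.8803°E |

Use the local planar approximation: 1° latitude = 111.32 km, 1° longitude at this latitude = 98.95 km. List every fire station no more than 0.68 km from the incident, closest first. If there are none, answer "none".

none

Distances from 27.2377°N, 76.8054°E:
S2: 4.3966 km
S3: 8.7016 km
S4: 13.5022 km
S5: 12.0772 km
S6: 8.9570 km
S7: 11.4947 km
S8: 0.8370 km
S9: 11.3765 km
S10: 11.1150 km
S11: 8.1301 km
S12: 12.0155 km
S13: 8.7564 km
S14: 8.5725 km
Threshold 0.68 km: none within range.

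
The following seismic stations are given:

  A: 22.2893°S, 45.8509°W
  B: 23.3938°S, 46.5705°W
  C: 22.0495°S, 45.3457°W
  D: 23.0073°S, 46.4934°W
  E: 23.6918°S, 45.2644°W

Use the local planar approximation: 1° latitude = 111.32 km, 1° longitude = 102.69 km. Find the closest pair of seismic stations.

B and D

Pairwise distances:
B–D: 43.7476 km
A–C: 58.3440 km
A–D: 103.6416 km
B–E: 138.1650 km
A–B: 143.4504 km
D–E: 147.4251 km
C–D: 158.9297 km
A–E: 167.3404 km
C–E: 183.0114 km
B–C: 195.4831 km
Closest pair: B–D at 43.7476 km.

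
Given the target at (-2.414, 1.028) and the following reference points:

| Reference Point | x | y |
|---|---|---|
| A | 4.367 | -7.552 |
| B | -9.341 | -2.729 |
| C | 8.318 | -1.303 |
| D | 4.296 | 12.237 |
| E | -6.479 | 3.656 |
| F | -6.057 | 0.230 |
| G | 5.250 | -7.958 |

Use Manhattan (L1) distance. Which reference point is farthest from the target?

Distances from (-2.414, 1.028):
A: |6.781| + |-8.580| = 6.781 + 8.580 = 15.361
B: |-6.927| + |-3.757| = 6.927 + 3.757 = 10.684
C: |10.732| + |-2.331| = 10.732 + 2.331 = 13.063
D: |6.710| + |11.209| = 6.710 + 11.209 = 17.919
E: |-4.065| + |2.628| = 4.065 + 2.628 = 6.693
F: |-3.643| + |-0.798| = 3.643 + 0.798 = 4.441
G: |7.664| + |-8.986| = 7.664 + 8.986 = 16.650
Maximum: D at 17.919.

D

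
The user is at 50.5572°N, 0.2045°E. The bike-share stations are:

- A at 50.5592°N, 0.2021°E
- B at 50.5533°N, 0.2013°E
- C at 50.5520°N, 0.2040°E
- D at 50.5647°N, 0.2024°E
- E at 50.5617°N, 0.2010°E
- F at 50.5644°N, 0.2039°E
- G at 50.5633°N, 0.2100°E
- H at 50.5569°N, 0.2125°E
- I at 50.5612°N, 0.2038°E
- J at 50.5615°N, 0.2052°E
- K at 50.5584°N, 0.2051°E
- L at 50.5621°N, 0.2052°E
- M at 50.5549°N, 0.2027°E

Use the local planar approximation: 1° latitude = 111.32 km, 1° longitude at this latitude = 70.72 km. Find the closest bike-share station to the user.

K

Distances from 50.5572°N, 0.2045°E:
A: 0.2800 km
B: 0.4896 km
C: 0.5799 km
D: 0.8480 km
E: 0.5588 km
F: 0.8026 km
G: 0.7826 km
H: 0.5667 km
I: 0.4480 km
J: 0.4812 km
K: 0.1402 km
L: 0.5477 km
M: 0.2859 km
Minimum: K at 0.1402 km.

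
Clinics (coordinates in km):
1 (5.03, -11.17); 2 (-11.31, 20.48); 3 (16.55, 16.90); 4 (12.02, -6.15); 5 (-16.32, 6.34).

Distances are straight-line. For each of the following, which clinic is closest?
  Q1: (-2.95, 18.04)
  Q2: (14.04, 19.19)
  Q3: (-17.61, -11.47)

Q1→2; Q2→3; Q3→5

Q1 at (-2.95, 18.04):
  1: √((7.98)² + (-29.21)²) = √(63.6804 + 853.2241) = 30.28 km
  2: √((-8.36)² + (2.44)²) = √(69.8896 + 5.9536) = 8.71 km
  3: √((19.50)² + (-1.14)²) = √(380.2500 + 1.2996) = 19.53 km
  4: √((14.97)² + (-24.19)²) = √(224.1009 + 585.1561) = 28.45 km
  5: √((-13.37)² + (-11.70)²) = √(178.7569 + 136.8900) = 17.77 km
  → nearest: 2 (8.71 km)
Q2 at (14.04, 19.19):
  1: √((-9.01)² + (-30.36)²) = √(81.1801 + 921.7296) = 31.67 km
  2: √((-25.35)² + (1.29)²) = √(642.6225 + 1.6641) = 25.38 km
  3: √((2.51)² + (-2.29)²) = √(6.3001 + 5.2441) = 3.40 km
  4: √((-2.02)² + (-25.34)²) = √(4.0804 + 642.1156) = 25.42 km
  5: √((-30.36)² + (-12.85)²) = √(921.7296 + 165.1225) = 32.97 km
  → nearest: 3 (3.40 km)
Q3 at (-17.61, -11.47):
  1: √((22.64)² + (0.30)²) = √(512.5696 + 0.0900) = 22.64 km
  2: √((6.30)² + (31.95)²) = √(39.6900 + 1020.8025) = 32.57 km
  3: √((34.16)² + (28.37)²) = √(1166.9056 + 804.8569) = 44.40 km
  4: √((29.63)² + (5.32)²) = √(877.9369 + 28.3024) = 30.10 km
  5: √((1.29)² + (17.81)²) = √(1.6641 + 317.1961) = 17.86 km
  → nearest: 5 (17.86 km)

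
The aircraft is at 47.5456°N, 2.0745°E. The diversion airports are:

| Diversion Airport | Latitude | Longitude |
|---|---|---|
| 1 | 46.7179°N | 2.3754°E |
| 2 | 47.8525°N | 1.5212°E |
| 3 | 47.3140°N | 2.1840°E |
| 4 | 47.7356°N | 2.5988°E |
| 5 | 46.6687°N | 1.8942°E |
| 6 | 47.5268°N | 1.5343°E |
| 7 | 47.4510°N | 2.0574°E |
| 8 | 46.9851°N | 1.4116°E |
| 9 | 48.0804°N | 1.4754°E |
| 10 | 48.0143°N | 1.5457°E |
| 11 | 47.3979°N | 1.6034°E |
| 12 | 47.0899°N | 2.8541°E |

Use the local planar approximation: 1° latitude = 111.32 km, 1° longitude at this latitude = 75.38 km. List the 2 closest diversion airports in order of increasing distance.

7, 3

Distances from 47.5456°N, 2.0745°E:
1: √((-0.8277·111.32)² + (0.3009·75.38)²) = √(8489.699254 + 514.465957) = 94.8903 km
2: √((0.3069·111.32)² + (-0.5533·75.38)²) = √(1167.186275 + 1739.536744) = 53.9140 km
3: √((-0.2316·111.32)² + (0.1095·75.38)²) = √(664.696674 + 68.130332) = 27.0708 km
4: √((0.1900·111.32)² + (0.5243·75.38)²) = √(447.356341 + 1561.967458) = 44.8255 km
5: √((-0.8769·111.32)² + (-0.1803·75.38)²) = √(9528.982634 + 184.715662) = 98.5581 km
6: √((-0.0188·111.32)² + (-0.5402·75.38)²) = √(4.379879 + 1658.140878) = 40.7740 km
7: √((-0.0946·111.32)² + (-0.0171·75.38)²) = √(110.899265 + 1.661516) = 10.6095 km
8: √((-0.5605·111.32)² + (-0.6629·75.38)²) = √(3893.118554 + 2496.941136) = 79.9378 km
9: √((0.5348·111.32)² + (-0.5991·75.38)²) = √(3544.289536 + 2039.439871) = 74.7244 km
10: √((0.4687·111.32)² + (-0.5288·75.38)²) = √(2722.302001 + 1588.894857) = 65.6597 km
11: √((-0.1477·111.32)² + (-0.4711·75.38)²) = √(270.338180 + 1261.067911) = 39.1332 km
12: √((-0.4557·111.32)² + (0.7796·75.38)²) = √(2573.383147 + 3453.471904) = 77.6328 km
Sorted: 7 (10.6095 km) < 3 (27.0708 km) < 11 (39.1332 km) < 6 (40.7740 km) < …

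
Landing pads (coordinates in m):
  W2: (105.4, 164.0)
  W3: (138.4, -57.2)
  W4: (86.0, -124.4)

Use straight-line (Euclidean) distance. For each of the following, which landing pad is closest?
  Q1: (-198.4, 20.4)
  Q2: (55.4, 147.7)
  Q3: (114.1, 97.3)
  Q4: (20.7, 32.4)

Q1→W4; Q2→W2; Q3→W2; Q4→W3

Q1 at (-198.4, 20.4):
  W2: √((303.8)² + (143.6)²) = √(92294.440 + 20620.960) = 336.0 m
  W3: √((336.8)² + (-77.6)²) = √(113434.240 + 6021.760) = 345.6 m
  W4: √((284.4)² + (-144.8)²) = √(80883.360 + 20967.040) = 319.1 m
  → nearest: W4 (319.1 m)
Q2 at (55.4, 147.7):
  W2: √((50.0)² + (16.3)²) = √(2500.000 + 265.690) = 52.6 m
  W3: √((83.0)² + (-204.9)²) = √(6889.000 + 41984.010) = 221.1 m
  W4: √((30.6)² + (-272.1)²) = √(936.360 + 74038.410) = 273.8 m
  → nearest: W2 (52.6 m)
Q3 at (114.1, 97.3):
  W2: √((-8.7)² + (66.7)²) = √(75.690 + 4448.890) = 67.3 m
  W3: √((24.3)² + (-154.5)²) = √(590.490 + 23870.250) = 156.4 m
  W4: √((-28.1)² + (-221.7)²) = √(789.610 + 49150.890) = 223.5 m
  → nearest: W2 (67.3 m)
Q4 at (20.7, 32.4):
  W2: √((84.7)² + (131.6)²) = √(7174.090 + 17318.560) = 156.5 m
  W3: √((117.7)² + (-89.6)²) = √(13853.290 + 8028.160) = 147.9 m
  W4: √((65.3)² + (-156.8)²) = √(4264.090 + 24586.240) = 169.9 m
  → nearest: W3 (147.9 m)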